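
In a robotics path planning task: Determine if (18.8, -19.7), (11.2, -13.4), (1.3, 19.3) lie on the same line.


Cross product: (11.2-18.8)*(19.3-(-19.7)) - ((-13.4)-(-19.7))*(1.3-18.8)
= -186.15

No, not collinear


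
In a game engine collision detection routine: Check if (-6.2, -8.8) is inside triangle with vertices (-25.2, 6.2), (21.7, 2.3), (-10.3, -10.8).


Cross products: AB x AP = -629.4, BC x BP = -10.29, CA x CP = -99.5
All same sign? yes

Yes, inside


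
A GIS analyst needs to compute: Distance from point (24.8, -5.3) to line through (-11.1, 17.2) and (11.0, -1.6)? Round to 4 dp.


|cross product| = 177.67
|line direction| = sqrt(841.85) = 29.0147
Distance = 177.67/sqrt(841.85) = 6.1235

6.1235


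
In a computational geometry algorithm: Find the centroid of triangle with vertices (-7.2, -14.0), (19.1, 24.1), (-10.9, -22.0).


Centroid = ((x_A+x_B+x_C)/3, (y_A+y_B+y_C)/3)
= (((-7.2)+19.1+(-10.9))/3, ((-14)+24.1+(-22))/3)
= (0.3333, -3.9667)

(0.3333, -3.9667)


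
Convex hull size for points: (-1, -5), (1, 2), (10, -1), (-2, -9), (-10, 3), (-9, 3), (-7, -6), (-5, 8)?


Convex hull vertices (CCW): (-10, 3), (-7, -6), (-2, -9), (10, -1), (-5, 8)
Count = 5

5


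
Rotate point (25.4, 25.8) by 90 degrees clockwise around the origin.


90° CW: (x,y) -> (y, -x)
(25.4,25.8) -> (25.8, -25.4)

(25.8, -25.4)


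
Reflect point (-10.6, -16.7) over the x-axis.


Reflection over x-axis: (x,y) -> (x,-y)
(-10.6, -16.7) -> (-10.6, 16.7)

(-10.6, 16.7)


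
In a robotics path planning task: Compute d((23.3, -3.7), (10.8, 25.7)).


dx=-12.5, dy=29.4
d^2 = (-12.5)^2 + 29.4^2 = 1020.61
d = sqrt(1020.61) = 31.947

31.947


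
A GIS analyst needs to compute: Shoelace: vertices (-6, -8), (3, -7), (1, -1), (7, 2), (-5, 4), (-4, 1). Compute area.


Shoelace sum: ((-6)*(-7) - 3*(-8)) + (3*(-1) - 1*(-7)) + (1*2 - 7*(-1)) + (7*4 - (-5)*2) + ((-5)*1 - (-4)*4) + ((-4)*(-8) - (-6)*1)
= 166
Area = |166|/2 = 83

83


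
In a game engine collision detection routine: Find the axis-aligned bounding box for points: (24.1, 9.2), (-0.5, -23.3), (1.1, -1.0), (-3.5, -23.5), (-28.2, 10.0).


x range: [-28.2, 24.1]
y range: [-23.5, 10]
Bounding box: (-28.2,-23.5) to (24.1,10)

(-28.2,-23.5) to (24.1,10)


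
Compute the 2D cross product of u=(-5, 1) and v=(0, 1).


u x v = u_x*v_y - u_y*v_x = (-5)*1 - 1*0
= (-5) - 0 = -5

-5


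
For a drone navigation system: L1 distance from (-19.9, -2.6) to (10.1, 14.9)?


|(-19.9)-10.1| + |(-2.6)-14.9| = 30 + 17.5 = 47.5

47.5


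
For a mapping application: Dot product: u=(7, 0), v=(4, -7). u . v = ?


u . v = u_x*v_x + u_y*v_y = 7*4 + 0*(-7)
= 28 + 0 = 28

28


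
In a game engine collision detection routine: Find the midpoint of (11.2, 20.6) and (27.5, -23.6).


M = ((11.2+27.5)/2, (20.6+(-23.6))/2)
= (19.35, -1.5)

(19.35, -1.5)


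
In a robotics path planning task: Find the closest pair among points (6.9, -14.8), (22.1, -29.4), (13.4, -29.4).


d(P0,P1) = 21.0761, d(P0,P2) = 15.9816, d(P1,P2) = 8.7
Closest: P1 and P2

Closest pair: (22.1, -29.4) and (13.4, -29.4), distance = 8.7


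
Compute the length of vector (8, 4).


|u| = sqrt(8^2 + 4^2) = sqrt(80) = 8.9443

8.9443


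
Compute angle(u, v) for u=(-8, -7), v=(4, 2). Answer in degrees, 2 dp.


u.v = -46, |u| = sqrt(113) = 10.6301, |v| = sqrt(20) = 4.4721
cos(theta) = u.v/(|u||v|) = -46/sqrt(2260) = -0.967617
theta = acos(-0.967617) = 165.38 degrees

165.38 degrees


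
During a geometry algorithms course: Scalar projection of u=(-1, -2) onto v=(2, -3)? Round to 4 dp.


u.v = 4, |v| = sqrt(13) = 3.6056
Scalar projection = u.v / |v| = 4 / sqrt(13) = 1.1094

1.1094


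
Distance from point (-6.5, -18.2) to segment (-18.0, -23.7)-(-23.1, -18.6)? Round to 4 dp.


Project P onto AB: t = 0 (clamped to [0,1])
Closest point on segment: (-18, -23.7)
Distance: 12.7475

12.7475


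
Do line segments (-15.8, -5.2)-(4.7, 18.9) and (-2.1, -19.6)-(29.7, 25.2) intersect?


Cross products: d1=1071.68, d2=919.66, d3=-625.37, d4=-473.35
d1*d2 < 0 and d3*d4 < 0? no

No, they don't intersect


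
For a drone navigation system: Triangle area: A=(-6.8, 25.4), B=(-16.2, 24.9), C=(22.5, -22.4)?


Area = |x_A(y_B-y_C) + x_B(y_C-y_A) + x_C(y_A-y_B)|/2
= |(-321.64) + 774.36 + 11.25|/2
= 463.97/2 = 231.985

231.985


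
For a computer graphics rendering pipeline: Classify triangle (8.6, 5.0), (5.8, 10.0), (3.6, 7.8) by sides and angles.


Side lengths squared: AB^2=32.84, BC^2=9.68, CA^2=32.84
Sorted: [9.68, 32.84, 32.84]
By sides: Isosceles, By angles: Acute

Isosceles, Acute


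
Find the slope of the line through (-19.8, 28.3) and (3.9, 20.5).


slope = (y2-y1)/(x2-x1) = (20.5-28.3)/(3.9-(-19.8)) = (-7.8)/23.7 = -0.3291

-0.3291


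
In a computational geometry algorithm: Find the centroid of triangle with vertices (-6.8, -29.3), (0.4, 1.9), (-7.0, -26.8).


Centroid = ((x_A+x_B+x_C)/3, (y_A+y_B+y_C)/3)
= (((-6.8)+0.4+(-7))/3, ((-29.3)+1.9+(-26.8))/3)
= (-4.4667, -18.0667)

(-4.4667, -18.0667)


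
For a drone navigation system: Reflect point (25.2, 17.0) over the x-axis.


Reflection over x-axis: (x,y) -> (x,-y)
(25.2, 17) -> (25.2, -17)

(25.2, -17)


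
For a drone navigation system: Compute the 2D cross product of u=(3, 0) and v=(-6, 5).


u x v = u_x*v_y - u_y*v_x = 3*5 - 0*(-6)
= 15 - 0 = 15

15


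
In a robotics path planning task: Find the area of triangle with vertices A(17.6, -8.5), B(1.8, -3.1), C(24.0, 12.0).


Area = |x_A(y_B-y_C) + x_B(y_C-y_A) + x_C(y_A-y_B)|/2
= |(-265.76) + 36.9 + (-129.6)|/2
= 358.46/2 = 179.23

179.23


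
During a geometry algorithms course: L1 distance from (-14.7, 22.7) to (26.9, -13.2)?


|(-14.7)-26.9| + |22.7-(-13.2)| = 41.6 + 35.9 = 77.5

77.5


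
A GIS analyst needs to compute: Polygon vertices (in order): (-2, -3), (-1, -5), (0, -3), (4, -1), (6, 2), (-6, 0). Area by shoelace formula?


Shoelace sum: ((-2)*(-5) - (-1)*(-3)) + ((-1)*(-3) - 0*(-5)) + (0*(-1) - 4*(-3)) + (4*2 - 6*(-1)) + (6*0 - (-6)*2) + ((-6)*(-3) - (-2)*0)
= 66
Area = |66|/2 = 33

33


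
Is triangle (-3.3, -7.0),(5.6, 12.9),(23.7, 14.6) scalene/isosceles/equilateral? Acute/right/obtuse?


Side lengths squared: AB^2=475.22, BC^2=330.5, CA^2=1195.56
Sorted: [330.5, 475.22, 1195.56]
By sides: Scalene, By angles: Obtuse

Scalene, Obtuse


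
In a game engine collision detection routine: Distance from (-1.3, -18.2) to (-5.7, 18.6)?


dx=-4.4, dy=36.8
d^2 = (-4.4)^2 + 36.8^2 = 1373.6
d = sqrt(1373.6) = 37.0621

37.0621


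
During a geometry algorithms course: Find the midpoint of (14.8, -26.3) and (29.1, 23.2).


M = ((14.8+29.1)/2, ((-26.3)+23.2)/2)
= (21.95, -1.55)

(21.95, -1.55)


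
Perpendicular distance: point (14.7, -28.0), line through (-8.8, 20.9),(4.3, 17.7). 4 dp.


|cross product| = 565.39
|line direction| = sqrt(181.85) = 13.4852
Distance = 565.39/sqrt(181.85) = 41.9268

41.9268


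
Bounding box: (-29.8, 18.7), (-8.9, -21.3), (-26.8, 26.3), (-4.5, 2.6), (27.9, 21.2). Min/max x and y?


x range: [-29.8, 27.9]
y range: [-21.3, 26.3]
Bounding box: (-29.8,-21.3) to (27.9,26.3)

(-29.8,-21.3) to (27.9,26.3)


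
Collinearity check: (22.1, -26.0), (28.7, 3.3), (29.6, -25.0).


Cross product: (28.7-22.1)*((-25)-(-26)) - (3.3-(-26))*(29.6-22.1)
= -213.15

No, not collinear


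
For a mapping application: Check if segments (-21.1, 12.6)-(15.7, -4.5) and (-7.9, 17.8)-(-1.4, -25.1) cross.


Cross products: d1=-600.08, d2=867.49, d3=417.08, d4=-1050.49
d1*d2 < 0 and d3*d4 < 0? yes

Yes, they intersect


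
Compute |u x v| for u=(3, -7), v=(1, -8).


|u x v| = |3*(-8) - (-7)*1|
= |(-24) - (-7)| = 17

17


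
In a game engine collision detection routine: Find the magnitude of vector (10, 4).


|u| = sqrt(10^2 + 4^2) = sqrt(116) = 10.7703

10.7703


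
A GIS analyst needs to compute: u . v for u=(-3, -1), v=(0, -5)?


u . v = u_x*v_x + u_y*v_y = (-3)*0 + (-1)*(-5)
= 0 + 5 = 5

5


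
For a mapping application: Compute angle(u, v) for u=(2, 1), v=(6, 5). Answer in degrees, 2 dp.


u.v = 17, |u| = sqrt(5) = 2.2361, |v| = sqrt(61) = 7.8102
cos(theta) = u.v/(|u||v|) = 17/sqrt(305) = 0.973417
theta = acos(0.973417) = 13.24 degrees

13.24 degrees


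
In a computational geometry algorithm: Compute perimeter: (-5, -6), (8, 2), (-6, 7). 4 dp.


Sides: (-5, -6)->(8, 2): sqrt(233) = 15.264338, (8, 2)->(-6, 7): sqrt(221) = 14.866069, (-6, 7)->(-5, -6): sqrt(170) = 13.038405
Sum = 43.168812
Perimeter = 43.1688

43.1688


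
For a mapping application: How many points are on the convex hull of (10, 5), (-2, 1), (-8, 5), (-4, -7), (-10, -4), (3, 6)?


Convex hull vertices (CCW): (-10, -4), (-4, -7), (10, 5), (3, 6), (-8, 5)
Count = 5

5


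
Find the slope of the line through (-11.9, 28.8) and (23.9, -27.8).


slope = (y2-y1)/(x2-x1) = ((-27.8)-28.8)/(23.9-(-11.9)) = (-56.6)/35.8 = -1.581

-1.581


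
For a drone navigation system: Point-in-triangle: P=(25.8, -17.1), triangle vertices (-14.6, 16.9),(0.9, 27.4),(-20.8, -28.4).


Cross products: AB x AP = -951.2, BC x BP = 2355.07, CA x CP = -2040.92
All same sign? no

No, outside


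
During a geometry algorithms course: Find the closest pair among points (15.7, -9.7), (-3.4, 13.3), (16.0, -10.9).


d(P0,P1) = 29.8967, d(P0,P2) = 1.2369, d(P1,P2) = 31.0161
Closest: P0 and P2

Closest pair: (15.7, -9.7) and (16.0, -10.9), distance = 1.2369


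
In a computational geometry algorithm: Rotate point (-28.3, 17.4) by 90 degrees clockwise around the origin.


90° CW: (x,y) -> (y, -x)
(-28.3,17.4) -> (17.4, 28.3)

(17.4, 28.3)


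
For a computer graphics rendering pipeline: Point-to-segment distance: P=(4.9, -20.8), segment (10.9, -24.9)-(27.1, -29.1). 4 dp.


Project P onto AB: t = 0 (clamped to [0,1])
Closest point on segment: (10.9, -24.9)
Distance: 7.267

7.267


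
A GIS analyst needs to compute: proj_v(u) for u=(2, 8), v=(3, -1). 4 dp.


u.v = -2, |v| = sqrt(10) = 3.1623
Scalar projection = u.v / |v| = -2 / sqrt(10) = -0.6325

-0.6325


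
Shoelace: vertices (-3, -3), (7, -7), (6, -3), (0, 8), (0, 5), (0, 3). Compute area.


Shoelace sum: ((-3)*(-7) - 7*(-3)) + (7*(-3) - 6*(-7)) + (6*8 - 0*(-3)) + (0*5 - 0*8) + (0*3 - 0*5) + (0*(-3) - (-3)*3)
= 120
Area = |120|/2 = 60

60


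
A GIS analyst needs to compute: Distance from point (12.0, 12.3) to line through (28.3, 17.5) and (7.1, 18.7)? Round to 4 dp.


|cross product| = 129.8
|line direction| = sqrt(450.88) = 21.2339
Distance = 129.8/sqrt(450.88) = 6.1129

6.1129


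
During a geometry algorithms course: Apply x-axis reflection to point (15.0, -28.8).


Reflection over x-axis: (x,y) -> (x,-y)
(15, -28.8) -> (15, 28.8)

(15, 28.8)


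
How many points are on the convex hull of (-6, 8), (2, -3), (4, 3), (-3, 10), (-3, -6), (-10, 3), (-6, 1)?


Convex hull vertices (CCW): (-10, 3), (-3, -6), (2, -3), (4, 3), (-3, 10), (-6, 8)
Count = 6

6


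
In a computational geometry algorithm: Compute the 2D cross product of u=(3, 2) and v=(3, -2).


u x v = u_x*v_y - u_y*v_x = 3*(-2) - 2*3
= (-6) - 6 = -12

-12


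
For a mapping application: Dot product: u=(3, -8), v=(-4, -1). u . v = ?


u . v = u_x*v_x + u_y*v_y = 3*(-4) + (-8)*(-1)
= (-12) + 8 = -4

-4


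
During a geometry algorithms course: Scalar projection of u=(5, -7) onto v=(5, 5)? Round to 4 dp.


u.v = -10, |v| = sqrt(50) = 7.0711
Scalar projection = u.v / |v| = -10 / sqrt(50) = -1.4142

-1.4142


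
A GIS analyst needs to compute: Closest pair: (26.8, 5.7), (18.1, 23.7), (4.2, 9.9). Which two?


d(P0,P1) = 19.9922, d(P0,P2) = 22.987, d(P1,P2) = 19.587
Closest: P1 and P2

Closest pair: (18.1, 23.7) and (4.2, 9.9), distance = 19.587


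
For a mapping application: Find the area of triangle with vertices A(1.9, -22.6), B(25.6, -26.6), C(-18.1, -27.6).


Area = |x_A(y_B-y_C) + x_B(y_C-y_A) + x_C(y_A-y_B)|/2
= |1.9 + (-128) + (-72.4)|/2
= 198.5/2 = 99.25

99.25


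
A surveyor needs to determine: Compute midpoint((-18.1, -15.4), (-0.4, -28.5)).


M = (((-18.1)+(-0.4))/2, ((-15.4)+(-28.5))/2)
= (-9.25, -21.95)

(-9.25, -21.95)


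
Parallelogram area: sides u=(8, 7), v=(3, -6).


|u x v| = |8*(-6) - 7*3|
= |(-48) - 21| = 69

69


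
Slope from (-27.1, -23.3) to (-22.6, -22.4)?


slope = (y2-y1)/(x2-x1) = ((-22.4)-(-23.3))/((-22.6)-(-27.1)) = 0.9/4.5 = 0.2

0.2


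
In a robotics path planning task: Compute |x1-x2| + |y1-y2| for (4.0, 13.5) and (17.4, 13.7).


|4-17.4| + |13.5-13.7| = 13.4 + 0.2 = 13.6

13.6


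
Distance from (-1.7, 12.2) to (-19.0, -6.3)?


dx=-17.3, dy=-18.5
d^2 = (-17.3)^2 + (-18.5)^2 = 641.54
d = sqrt(641.54) = 25.3286

25.3286


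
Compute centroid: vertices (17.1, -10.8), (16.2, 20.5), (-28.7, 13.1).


Centroid = ((x_A+x_B+x_C)/3, (y_A+y_B+y_C)/3)
= ((17.1+16.2+(-28.7))/3, ((-10.8)+20.5+13.1)/3)
= (1.5333, 7.6)

(1.5333, 7.6)


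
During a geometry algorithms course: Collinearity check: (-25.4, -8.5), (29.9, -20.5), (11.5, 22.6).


Cross product: (29.9-(-25.4))*(22.6-(-8.5)) - ((-20.5)-(-8.5))*(11.5-(-25.4))
= 2162.63

No, not collinear


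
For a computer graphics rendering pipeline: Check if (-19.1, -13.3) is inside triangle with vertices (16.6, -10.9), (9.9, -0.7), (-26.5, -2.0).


Cross products: AB x AP = 380.22, BC x BP = 420.94, CA x CP = -421.17
All same sign? no

No, outside


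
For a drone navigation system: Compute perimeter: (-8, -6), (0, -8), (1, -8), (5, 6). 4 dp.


Sides: (-8, -6)->(0, -8): sqrt(68) = 8.246211, (0, -8)->(1, -8): sqrt(1) = 1, (1, -8)->(5, 6): sqrt(212) = 14.56022, (5, 6)->(-8, -6): sqrt(313) = 17.691806
Sum = 41.498237
Perimeter = 41.4982

41.4982


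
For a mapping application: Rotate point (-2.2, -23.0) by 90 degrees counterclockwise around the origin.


90° CCW: (x,y) -> (-y, x)
(-2.2,-23) -> (23, -2.2)

(23, -2.2)


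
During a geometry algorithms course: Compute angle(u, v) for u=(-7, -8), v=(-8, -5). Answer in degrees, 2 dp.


u.v = 96, |u| = sqrt(113) = 10.6301, |v| = sqrt(89) = 9.434
cos(theta) = u.v/(|u||v|) = 96/sqrt(10057) = 0.957276
theta = acos(0.957276) = 16.81 degrees

16.81 degrees


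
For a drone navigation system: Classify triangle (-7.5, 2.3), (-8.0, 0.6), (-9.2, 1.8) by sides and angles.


Side lengths squared: AB^2=3.14, BC^2=2.88, CA^2=3.14
Sorted: [2.88, 3.14, 3.14]
By sides: Isosceles, By angles: Acute

Isosceles, Acute


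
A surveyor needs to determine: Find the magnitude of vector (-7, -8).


|u| = sqrt((-7)^2 + (-8)^2) = sqrt(113) = 10.6301

10.6301


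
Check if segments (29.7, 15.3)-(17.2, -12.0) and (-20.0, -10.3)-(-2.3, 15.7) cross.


Cross products: d1=-839.08, d2=-997.29, d3=-1036.81, d4=-878.6
d1*d2 < 0 and d3*d4 < 0? no

No, they don't intersect


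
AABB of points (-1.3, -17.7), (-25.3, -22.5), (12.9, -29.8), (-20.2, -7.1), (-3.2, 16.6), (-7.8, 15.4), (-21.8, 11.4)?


x range: [-25.3, 12.9]
y range: [-29.8, 16.6]
Bounding box: (-25.3,-29.8) to (12.9,16.6)

(-25.3,-29.8) to (12.9,16.6)


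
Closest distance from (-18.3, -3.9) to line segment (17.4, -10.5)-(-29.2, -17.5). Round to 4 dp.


Project P onto AB: t = 0.7284 (clamped to [0,1])
Closest point on segment: (-16.5427, -15.5987)
Distance: 11.8299

11.8299


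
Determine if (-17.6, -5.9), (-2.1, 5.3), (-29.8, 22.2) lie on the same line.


Cross product: ((-2.1)-(-17.6))*(22.2-(-5.9)) - (5.3-(-5.9))*((-29.8)-(-17.6))
= 572.19

No, not collinear


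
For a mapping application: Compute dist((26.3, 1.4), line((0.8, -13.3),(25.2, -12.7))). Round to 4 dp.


|cross product| = 343.38
|line direction| = sqrt(595.72) = 24.4074
Distance = 343.38/sqrt(595.72) = 14.0687

14.0687


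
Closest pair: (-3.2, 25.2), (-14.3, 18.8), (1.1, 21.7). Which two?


d(P0,P1) = 12.8129, d(P0,P2) = 5.5444, d(P1,P2) = 15.6707
Closest: P0 and P2

Closest pair: (-3.2, 25.2) and (1.1, 21.7), distance = 5.5444


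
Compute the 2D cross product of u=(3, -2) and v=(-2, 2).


u x v = u_x*v_y - u_y*v_x = 3*2 - (-2)*(-2)
= 6 - 4 = 2

2


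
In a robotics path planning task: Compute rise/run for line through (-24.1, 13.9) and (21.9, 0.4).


slope = (y2-y1)/(x2-x1) = (0.4-13.9)/(21.9-(-24.1)) = (-13.5)/46 = -0.2935

-0.2935


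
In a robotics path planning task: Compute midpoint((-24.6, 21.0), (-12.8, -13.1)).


M = (((-24.6)+(-12.8))/2, (21+(-13.1))/2)
= (-18.7, 3.95)

(-18.7, 3.95)


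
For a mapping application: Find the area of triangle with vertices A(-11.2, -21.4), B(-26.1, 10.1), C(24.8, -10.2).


Area = |x_A(y_B-y_C) + x_B(y_C-y_A) + x_C(y_A-y_B)|/2
= |(-227.36) + (-292.32) + (-781.2)|/2
= 1300.88/2 = 650.44

650.44


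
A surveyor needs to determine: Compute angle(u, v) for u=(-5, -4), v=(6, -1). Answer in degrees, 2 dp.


u.v = -26, |u| = sqrt(41) = 6.4031, |v| = sqrt(37) = 6.0828
cos(theta) = u.v/(|u||v|) = -26/sqrt(1517) = -0.667545
theta = acos(-0.667545) = 131.88 degrees

131.88 degrees


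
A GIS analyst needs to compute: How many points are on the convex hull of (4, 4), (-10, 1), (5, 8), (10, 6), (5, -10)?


Convex hull vertices (CCW): (-10, 1), (5, -10), (10, 6), (5, 8)
Count = 4

4


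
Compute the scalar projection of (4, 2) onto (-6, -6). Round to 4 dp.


u.v = -36, |v| = sqrt(72) = 8.4853
Scalar projection = u.v / |v| = -36 / sqrt(72) = -4.2426

-4.2426


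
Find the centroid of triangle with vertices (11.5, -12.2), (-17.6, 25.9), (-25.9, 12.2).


Centroid = ((x_A+x_B+x_C)/3, (y_A+y_B+y_C)/3)
= ((11.5+(-17.6)+(-25.9))/3, ((-12.2)+25.9+12.2)/3)
= (-10.6667, 8.6333)

(-10.6667, 8.6333)


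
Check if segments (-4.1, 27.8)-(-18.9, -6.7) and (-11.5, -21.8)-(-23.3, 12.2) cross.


Cross products: d1=-836.88, d2=73.42, d3=478.78, d4=-431.52
d1*d2 < 0 and d3*d4 < 0? yes

Yes, they intersect


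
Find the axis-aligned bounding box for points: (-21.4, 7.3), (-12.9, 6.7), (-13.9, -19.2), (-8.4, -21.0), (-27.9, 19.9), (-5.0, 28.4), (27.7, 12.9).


x range: [-27.9, 27.7]
y range: [-21, 28.4]
Bounding box: (-27.9,-21) to (27.7,28.4)

(-27.9,-21) to (27.7,28.4)


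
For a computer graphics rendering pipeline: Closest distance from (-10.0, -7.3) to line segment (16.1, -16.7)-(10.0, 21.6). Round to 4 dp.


Project P onto AB: t = 0.3452 (clamped to [0,1])
Closest point on segment: (13.9942, -3.4785)
Distance: 24.2966

24.2966


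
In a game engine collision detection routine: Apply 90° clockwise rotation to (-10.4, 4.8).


90° CW: (x,y) -> (y, -x)
(-10.4,4.8) -> (4.8, 10.4)

(4.8, 10.4)


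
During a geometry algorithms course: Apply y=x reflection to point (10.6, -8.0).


Reflection over y=x: (x,y) -> (y,x)
(10.6, -8) -> (-8, 10.6)

(-8, 10.6)


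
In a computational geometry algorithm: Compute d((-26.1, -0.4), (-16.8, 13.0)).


dx=9.3, dy=13.4
d^2 = 9.3^2 + 13.4^2 = 266.05
d = sqrt(266.05) = 16.311

16.311


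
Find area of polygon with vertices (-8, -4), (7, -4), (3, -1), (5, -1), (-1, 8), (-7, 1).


Shoelace sum: ((-8)*(-4) - 7*(-4)) + (7*(-1) - 3*(-4)) + (3*(-1) - 5*(-1)) + (5*8 - (-1)*(-1)) + ((-1)*1 - (-7)*8) + ((-7)*(-4) - (-8)*1)
= 197
Area = |197|/2 = 98.5

98.5


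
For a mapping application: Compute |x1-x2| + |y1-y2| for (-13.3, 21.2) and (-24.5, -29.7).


|(-13.3)-(-24.5)| + |21.2-(-29.7)| = 11.2 + 50.9 = 62.1

62.1


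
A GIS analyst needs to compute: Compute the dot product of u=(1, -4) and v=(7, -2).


u . v = u_x*v_x + u_y*v_y = 1*7 + (-4)*(-2)
= 7 + 8 = 15

15


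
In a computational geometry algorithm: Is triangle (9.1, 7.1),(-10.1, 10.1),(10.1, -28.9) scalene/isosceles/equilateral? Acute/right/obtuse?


Side lengths squared: AB^2=377.64, BC^2=1929.04, CA^2=1297
Sorted: [377.64, 1297, 1929.04]
By sides: Scalene, By angles: Obtuse

Scalene, Obtuse


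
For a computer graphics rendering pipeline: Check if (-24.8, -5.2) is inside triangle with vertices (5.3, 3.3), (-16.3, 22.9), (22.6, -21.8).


Cross products: AB x AP = 773.56, BC x BP = -1473.04, CA x CP = 902.56
All same sign? no

No, outside


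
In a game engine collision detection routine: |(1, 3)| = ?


|u| = sqrt(1^2 + 3^2) = sqrt(10) = 3.1623

3.1623


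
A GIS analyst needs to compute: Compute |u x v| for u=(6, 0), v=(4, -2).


|u x v| = |6*(-2) - 0*4|
= |(-12) - 0| = 12

12


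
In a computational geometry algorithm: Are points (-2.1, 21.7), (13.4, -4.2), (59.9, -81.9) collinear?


Cross product: (13.4-(-2.1))*((-81.9)-21.7) - ((-4.2)-21.7)*(59.9-(-2.1))
= 0

Yes, collinear


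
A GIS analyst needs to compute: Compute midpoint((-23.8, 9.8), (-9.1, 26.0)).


M = (((-23.8)+(-9.1))/2, (9.8+26)/2)
= (-16.45, 17.9)

(-16.45, 17.9)


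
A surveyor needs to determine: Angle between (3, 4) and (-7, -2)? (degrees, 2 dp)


u.v = -29, |u| = sqrt(25) = 5, |v| = sqrt(53) = 7.2801
cos(theta) = u.v/(|u||v|) = -29/sqrt(1325) = -0.796691
theta = acos(-0.796691) = 142.82 degrees

142.82 degrees


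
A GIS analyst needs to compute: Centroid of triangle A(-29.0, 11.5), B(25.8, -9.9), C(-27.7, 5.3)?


Centroid = ((x_A+x_B+x_C)/3, (y_A+y_B+y_C)/3)
= (((-29)+25.8+(-27.7))/3, (11.5+(-9.9)+5.3)/3)
= (-10.3, 2.3)

(-10.3, 2.3)


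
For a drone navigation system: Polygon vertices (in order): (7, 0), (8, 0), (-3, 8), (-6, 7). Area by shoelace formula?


Shoelace sum: (7*0 - 8*0) + (8*8 - (-3)*0) + ((-3)*7 - (-6)*8) + ((-6)*0 - 7*7)
= 42
Area = |42|/2 = 21

21


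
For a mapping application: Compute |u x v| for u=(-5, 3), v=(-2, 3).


|u x v| = |(-5)*3 - 3*(-2)|
= |(-15) - (-6)| = 9

9


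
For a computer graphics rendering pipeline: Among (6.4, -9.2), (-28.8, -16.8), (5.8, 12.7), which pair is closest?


d(P0,P1) = 36.0111, d(P0,P2) = 21.9082, d(P1,P2) = 45.4688
Closest: P0 and P2

Closest pair: (6.4, -9.2) and (5.8, 12.7), distance = 21.9082


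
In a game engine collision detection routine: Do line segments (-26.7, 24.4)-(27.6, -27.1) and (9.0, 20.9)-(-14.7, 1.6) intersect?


Cross products: d1=-771.96, d2=1496.58, d3=1648.5, d4=-620.04
d1*d2 < 0 and d3*d4 < 0? yes

Yes, they intersect


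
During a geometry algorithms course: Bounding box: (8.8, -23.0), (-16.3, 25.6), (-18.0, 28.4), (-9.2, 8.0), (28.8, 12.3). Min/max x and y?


x range: [-18, 28.8]
y range: [-23, 28.4]
Bounding box: (-18,-23) to (28.8,28.4)

(-18,-23) to (28.8,28.4)


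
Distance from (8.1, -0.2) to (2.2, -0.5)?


dx=-5.9, dy=-0.3
d^2 = (-5.9)^2 + (-0.3)^2 = 34.9
d = sqrt(34.9) = 5.9076

5.9076


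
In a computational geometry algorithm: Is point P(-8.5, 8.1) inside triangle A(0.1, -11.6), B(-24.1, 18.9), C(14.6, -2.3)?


Cross products: AB x AP = -214.44, BC x BP = -87.24, CA x CP = -365.63
All same sign? yes

Yes, inside


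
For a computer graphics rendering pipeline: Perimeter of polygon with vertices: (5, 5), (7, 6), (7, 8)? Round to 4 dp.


Sides: (5, 5)->(7, 6): sqrt(5) = 2.236068, (7, 6)->(7, 8): sqrt(4) = 2, (7, 8)->(5, 5): sqrt(13) = 3.605551
Sum = 7.841619
Perimeter = 7.8416

7.8416


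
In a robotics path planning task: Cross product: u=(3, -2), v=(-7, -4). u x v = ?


u x v = u_x*v_y - u_y*v_x = 3*(-4) - (-2)*(-7)
= (-12) - 14 = -26

-26


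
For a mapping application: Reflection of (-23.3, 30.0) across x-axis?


Reflection over x-axis: (x,y) -> (x,-y)
(-23.3, 30) -> (-23.3, -30)

(-23.3, -30)


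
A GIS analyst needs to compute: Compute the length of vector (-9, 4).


|u| = sqrt((-9)^2 + 4^2) = sqrt(97) = 9.8489

9.8489


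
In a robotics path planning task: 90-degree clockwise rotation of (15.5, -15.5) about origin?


90° CW: (x,y) -> (y, -x)
(15.5,-15.5) -> (-15.5, -15.5)

(-15.5, -15.5)


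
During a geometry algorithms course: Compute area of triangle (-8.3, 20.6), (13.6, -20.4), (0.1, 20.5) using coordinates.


Area = |x_A(y_B-y_C) + x_B(y_C-y_A) + x_C(y_A-y_B)|/2
= |339.47 + (-1.36) + 4.1|/2
= 342.21/2 = 171.105

171.105


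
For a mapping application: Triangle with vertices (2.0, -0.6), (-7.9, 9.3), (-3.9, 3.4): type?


Side lengths squared: AB^2=196.02, BC^2=50.81, CA^2=50.81
Sorted: [50.81, 50.81, 196.02]
By sides: Isosceles, By angles: Obtuse

Isosceles, Obtuse


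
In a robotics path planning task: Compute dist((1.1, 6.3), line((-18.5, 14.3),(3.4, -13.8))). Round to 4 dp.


|cross product| = 375.56
|line direction| = sqrt(1269.22) = 35.6261
Distance = 375.56/sqrt(1269.22) = 10.5417

10.5417


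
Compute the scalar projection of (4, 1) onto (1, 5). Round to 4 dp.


u.v = 9, |v| = sqrt(26) = 5.099
Scalar projection = u.v / |v| = 9 / sqrt(26) = 1.765

1.765


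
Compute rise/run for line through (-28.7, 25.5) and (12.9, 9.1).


slope = (y2-y1)/(x2-x1) = (9.1-25.5)/(12.9-(-28.7)) = (-16.4)/41.6 = -0.3942

-0.3942


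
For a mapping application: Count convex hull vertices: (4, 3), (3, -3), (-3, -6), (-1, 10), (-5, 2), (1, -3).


Convex hull vertices (CCW): (-5, 2), (-3, -6), (3, -3), (4, 3), (-1, 10)
Count = 5

5


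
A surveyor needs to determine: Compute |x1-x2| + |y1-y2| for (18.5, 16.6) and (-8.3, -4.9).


|18.5-(-8.3)| + |16.6-(-4.9)| = 26.8 + 21.5 = 48.3

48.3


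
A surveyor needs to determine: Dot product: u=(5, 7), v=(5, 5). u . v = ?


u . v = u_x*v_x + u_y*v_y = 5*5 + 7*5
= 25 + 35 = 60

60


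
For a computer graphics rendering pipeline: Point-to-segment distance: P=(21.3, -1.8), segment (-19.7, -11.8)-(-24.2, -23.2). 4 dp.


Project P onto AB: t = 0 (clamped to [0,1])
Closest point on segment: (-19.7, -11.8)
Distance: 42.2019

42.2019


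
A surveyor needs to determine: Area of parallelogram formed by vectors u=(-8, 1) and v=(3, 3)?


|u x v| = |(-8)*3 - 1*3|
= |(-24) - 3| = 27

27


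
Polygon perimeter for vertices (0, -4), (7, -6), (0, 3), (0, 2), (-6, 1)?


Sides: (0, -4)->(7, -6): sqrt(53) = 7.28011, (7, -6)->(0, 3): sqrt(130) = 11.401754, (0, 3)->(0, 2): sqrt(1) = 1, (0, 2)->(-6, 1): sqrt(37) = 6.082763, (-6, 1)->(0, -4): sqrt(61) = 7.81025
Sum = 33.574877
Perimeter = 33.5749

33.5749


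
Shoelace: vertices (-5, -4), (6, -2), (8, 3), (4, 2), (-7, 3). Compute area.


Shoelace sum: ((-5)*(-2) - 6*(-4)) + (6*3 - 8*(-2)) + (8*2 - 4*3) + (4*3 - (-7)*2) + ((-7)*(-4) - (-5)*3)
= 141
Area = |141|/2 = 70.5

70.5


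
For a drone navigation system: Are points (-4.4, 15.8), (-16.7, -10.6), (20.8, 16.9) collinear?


Cross product: ((-16.7)-(-4.4))*(16.9-15.8) - ((-10.6)-15.8)*(20.8-(-4.4))
= 651.75

No, not collinear


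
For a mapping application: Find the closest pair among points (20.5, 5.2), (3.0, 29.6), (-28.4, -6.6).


d(P0,P1) = 30.0268, d(P0,P2) = 50.3036, d(P1,P2) = 47.9208
Closest: P0 and P1

Closest pair: (20.5, 5.2) and (3.0, 29.6), distance = 30.0268


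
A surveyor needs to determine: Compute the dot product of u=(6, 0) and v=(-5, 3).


u . v = u_x*v_x + u_y*v_y = 6*(-5) + 0*3
= (-30) + 0 = -30

-30


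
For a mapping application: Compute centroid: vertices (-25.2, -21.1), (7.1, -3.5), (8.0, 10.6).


Centroid = ((x_A+x_B+x_C)/3, (y_A+y_B+y_C)/3)
= (((-25.2)+7.1+8)/3, ((-21.1)+(-3.5)+10.6)/3)
= (-3.3667, -4.6667)

(-3.3667, -4.6667)


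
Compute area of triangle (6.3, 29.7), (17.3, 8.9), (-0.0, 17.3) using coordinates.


Area = |x_A(y_B-y_C) + x_B(y_C-y_A) + x_C(y_A-y_B)|/2
= |(-52.92) + (-214.52) + 0|/2
= 267.44/2 = 133.72

133.72


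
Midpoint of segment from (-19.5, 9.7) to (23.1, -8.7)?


M = (((-19.5)+23.1)/2, (9.7+(-8.7))/2)
= (1.8, 0.5)

(1.8, 0.5)


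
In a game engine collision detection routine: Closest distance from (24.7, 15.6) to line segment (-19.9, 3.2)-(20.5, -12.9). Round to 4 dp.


Project P onto AB: t = 0.8471 (clamped to [0,1])
Closest point on segment: (14.3233, -10.4385)
Distance: 28.03

28.03


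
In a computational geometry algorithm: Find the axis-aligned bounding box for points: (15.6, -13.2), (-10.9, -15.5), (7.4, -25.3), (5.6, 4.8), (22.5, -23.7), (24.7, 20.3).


x range: [-10.9, 24.7]
y range: [-25.3, 20.3]
Bounding box: (-10.9,-25.3) to (24.7,20.3)

(-10.9,-25.3) to (24.7,20.3)


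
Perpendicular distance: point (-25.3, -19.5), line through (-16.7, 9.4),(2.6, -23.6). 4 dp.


|cross product| = 841.57
|line direction| = sqrt(1461.49) = 38.2294
Distance = 841.57/sqrt(1461.49) = 22.0137

22.0137


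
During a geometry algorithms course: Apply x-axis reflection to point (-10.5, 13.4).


Reflection over x-axis: (x,y) -> (x,-y)
(-10.5, 13.4) -> (-10.5, -13.4)

(-10.5, -13.4)


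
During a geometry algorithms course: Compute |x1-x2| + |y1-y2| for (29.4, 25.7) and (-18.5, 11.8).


|29.4-(-18.5)| + |25.7-11.8| = 47.9 + 13.9 = 61.8

61.8


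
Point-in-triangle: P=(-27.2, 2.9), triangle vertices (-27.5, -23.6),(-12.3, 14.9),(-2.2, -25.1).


Cross products: AB x AP = 391.25, BC x BP = -717.2, CA x CP = -670.9
All same sign? no

No, outside


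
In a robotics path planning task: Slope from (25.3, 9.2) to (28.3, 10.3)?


slope = (y2-y1)/(x2-x1) = (10.3-9.2)/(28.3-25.3) = 1.1/3 = 0.3667

0.3667


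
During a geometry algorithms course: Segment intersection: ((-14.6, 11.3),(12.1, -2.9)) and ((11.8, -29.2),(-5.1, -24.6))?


Cross products: d1=-563.01, d2=-445.85, d3=-706.47, d4=-823.63
d1*d2 < 0 and d3*d4 < 0? no

No, they don't intersect


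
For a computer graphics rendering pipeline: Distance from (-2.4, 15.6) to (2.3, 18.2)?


dx=4.7, dy=2.6
d^2 = 4.7^2 + 2.6^2 = 28.85
d = sqrt(28.85) = 5.3712

5.3712


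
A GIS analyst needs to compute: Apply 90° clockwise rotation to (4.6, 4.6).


90° CW: (x,y) -> (y, -x)
(4.6,4.6) -> (4.6, -4.6)

(4.6, -4.6)


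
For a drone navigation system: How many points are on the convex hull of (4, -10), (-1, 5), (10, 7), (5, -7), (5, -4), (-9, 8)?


Convex hull vertices (CCW): (-9, 8), (4, -10), (10, 7)
Count = 3

3


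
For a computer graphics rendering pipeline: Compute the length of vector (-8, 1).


|u| = sqrt((-8)^2 + 1^2) = sqrt(65) = 8.0623

8.0623


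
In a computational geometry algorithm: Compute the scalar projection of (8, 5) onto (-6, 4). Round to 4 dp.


u.v = -28, |v| = sqrt(52) = 7.2111
Scalar projection = u.v / |v| = -28 / sqrt(52) = -3.8829

-3.8829


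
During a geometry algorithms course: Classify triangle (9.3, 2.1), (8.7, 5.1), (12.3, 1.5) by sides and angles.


Side lengths squared: AB^2=9.36, BC^2=25.92, CA^2=9.36
Sorted: [9.36, 9.36, 25.92]
By sides: Isosceles, By angles: Obtuse

Isosceles, Obtuse


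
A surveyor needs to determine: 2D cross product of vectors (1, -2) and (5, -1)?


u x v = u_x*v_y - u_y*v_x = 1*(-1) - (-2)*5
= (-1) - (-10) = 9

9


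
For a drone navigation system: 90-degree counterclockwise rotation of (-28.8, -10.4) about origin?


90° CCW: (x,y) -> (-y, x)
(-28.8,-10.4) -> (10.4, -28.8)

(10.4, -28.8)


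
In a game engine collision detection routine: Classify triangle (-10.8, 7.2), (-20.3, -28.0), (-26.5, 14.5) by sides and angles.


Side lengths squared: AB^2=1329.29, BC^2=1844.69, CA^2=299.78
Sorted: [299.78, 1329.29, 1844.69]
By sides: Scalene, By angles: Obtuse

Scalene, Obtuse


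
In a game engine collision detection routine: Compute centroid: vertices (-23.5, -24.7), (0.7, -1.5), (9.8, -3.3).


Centroid = ((x_A+x_B+x_C)/3, (y_A+y_B+y_C)/3)
= (((-23.5)+0.7+9.8)/3, ((-24.7)+(-1.5)+(-3.3))/3)
= (-4.3333, -9.8333)

(-4.3333, -9.8333)


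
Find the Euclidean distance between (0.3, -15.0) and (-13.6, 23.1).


dx=-13.9, dy=38.1
d^2 = (-13.9)^2 + 38.1^2 = 1644.82
d = sqrt(1644.82) = 40.5564

40.5564


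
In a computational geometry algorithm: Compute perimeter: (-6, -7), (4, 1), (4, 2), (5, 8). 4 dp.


Sides: (-6, -7)->(4, 1): sqrt(164) = 12.806248, (4, 1)->(4, 2): sqrt(1) = 1, (4, 2)->(5, 8): sqrt(37) = 6.082763, (5, 8)->(-6, -7): sqrt(346) = 18.601075
Sum = 38.490086
Perimeter = 38.4901

38.4901


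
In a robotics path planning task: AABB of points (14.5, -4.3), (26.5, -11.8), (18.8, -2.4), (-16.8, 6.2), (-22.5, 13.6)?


x range: [-22.5, 26.5]
y range: [-11.8, 13.6]
Bounding box: (-22.5,-11.8) to (26.5,13.6)

(-22.5,-11.8) to (26.5,13.6)


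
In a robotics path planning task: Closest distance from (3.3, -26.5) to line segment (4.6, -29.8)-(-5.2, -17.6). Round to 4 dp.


Project P onto AB: t = 0.2164 (clamped to [0,1])
Closest point on segment: (2.479, -27.1595)
Distance: 1.0531

1.0531


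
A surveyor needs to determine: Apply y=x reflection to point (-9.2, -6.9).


Reflection over y=x: (x,y) -> (y,x)
(-9.2, -6.9) -> (-6.9, -9.2)

(-6.9, -9.2)


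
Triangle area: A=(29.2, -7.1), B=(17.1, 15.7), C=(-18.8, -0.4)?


Area = |x_A(y_B-y_C) + x_B(y_C-y_A) + x_C(y_A-y_B)|/2
= |470.12 + 114.57 + 428.64|/2
= 1013.33/2 = 506.665

506.665


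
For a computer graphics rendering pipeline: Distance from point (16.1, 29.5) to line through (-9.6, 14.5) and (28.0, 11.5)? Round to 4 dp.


|cross product| = 641.1
|line direction| = sqrt(1422.76) = 37.7195
Distance = 641.1/sqrt(1422.76) = 16.9965

16.9965


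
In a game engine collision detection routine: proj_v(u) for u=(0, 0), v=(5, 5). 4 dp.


u.v = 0, |v| = sqrt(50) = 7.0711
Scalar projection = u.v / |v| = 0 / sqrt(50) = 0

0


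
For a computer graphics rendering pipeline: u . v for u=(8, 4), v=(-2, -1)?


u . v = u_x*v_x + u_y*v_y = 8*(-2) + 4*(-1)
= (-16) + (-4) = -20

-20


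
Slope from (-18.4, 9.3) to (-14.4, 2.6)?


slope = (y2-y1)/(x2-x1) = (2.6-9.3)/((-14.4)-(-18.4)) = (-6.7)/4 = -1.675

-1.675


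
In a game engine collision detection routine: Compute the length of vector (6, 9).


|u| = sqrt(6^2 + 9^2) = sqrt(117) = 10.8167

10.8167


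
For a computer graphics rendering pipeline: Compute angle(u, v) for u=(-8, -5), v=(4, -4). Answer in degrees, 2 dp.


u.v = -12, |u| = sqrt(89) = 9.434, |v| = sqrt(32) = 5.6569
cos(theta) = u.v/(|u||v|) = -12/sqrt(2848) = -0.22486
theta = acos(-0.22486) = 102.99 degrees

102.99 degrees


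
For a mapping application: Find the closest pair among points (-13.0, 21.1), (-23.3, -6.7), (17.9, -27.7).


d(P0,P1) = 29.6468, d(P0,P2) = 57.7603, d(P1,P2) = 46.2433
Closest: P0 and P1

Closest pair: (-13.0, 21.1) and (-23.3, -6.7), distance = 29.6468


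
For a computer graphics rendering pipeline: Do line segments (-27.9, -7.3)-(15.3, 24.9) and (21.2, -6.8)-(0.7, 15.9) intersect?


Cross products: d1=1124.82, d2=-515.92, d3=-1559.42, d4=81.32
d1*d2 < 0 and d3*d4 < 0? yes

Yes, they intersect


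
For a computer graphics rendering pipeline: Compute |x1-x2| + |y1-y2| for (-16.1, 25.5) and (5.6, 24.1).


|(-16.1)-5.6| + |25.5-24.1| = 21.7 + 1.4 = 23.1

23.1


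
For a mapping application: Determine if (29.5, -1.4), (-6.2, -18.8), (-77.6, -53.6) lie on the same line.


Cross product: ((-6.2)-29.5)*((-53.6)-(-1.4)) - ((-18.8)-(-1.4))*((-77.6)-29.5)
= 0

Yes, collinear


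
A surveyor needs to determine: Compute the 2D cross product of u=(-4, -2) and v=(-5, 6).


u x v = u_x*v_y - u_y*v_x = (-4)*6 - (-2)*(-5)
= (-24) - 10 = -34

-34


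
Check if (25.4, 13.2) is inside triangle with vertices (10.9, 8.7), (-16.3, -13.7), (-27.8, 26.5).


Cross products: AB x AP = 202.4, BC x BP = -1985.69, CA x CP = 432.25
All same sign? no

No, outside


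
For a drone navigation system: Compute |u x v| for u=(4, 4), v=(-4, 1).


|u x v| = |4*1 - 4*(-4)|
= |4 - (-16)| = 20

20


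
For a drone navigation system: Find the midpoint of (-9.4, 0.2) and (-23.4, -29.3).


M = (((-9.4)+(-23.4))/2, (0.2+(-29.3))/2)
= (-16.4, -14.55)

(-16.4, -14.55)


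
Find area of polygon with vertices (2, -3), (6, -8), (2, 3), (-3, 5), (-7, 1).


Shoelace sum: (2*(-8) - 6*(-3)) + (6*3 - 2*(-8)) + (2*5 - (-3)*3) + ((-3)*1 - (-7)*5) + ((-7)*(-3) - 2*1)
= 106
Area = |106|/2 = 53

53


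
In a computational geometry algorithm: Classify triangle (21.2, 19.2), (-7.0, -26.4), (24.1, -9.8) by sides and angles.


Side lengths squared: AB^2=2874.6, BC^2=1242.77, CA^2=849.41
Sorted: [849.41, 1242.77, 2874.6]
By sides: Scalene, By angles: Obtuse

Scalene, Obtuse


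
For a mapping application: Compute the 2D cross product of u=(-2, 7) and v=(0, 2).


u x v = u_x*v_y - u_y*v_x = (-2)*2 - 7*0
= (-4) - 0 = -4

-4


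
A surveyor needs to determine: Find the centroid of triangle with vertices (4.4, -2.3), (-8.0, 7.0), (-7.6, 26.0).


Centroid = ((x_A+x_B+x_C)/3, (y_A+y_B+y_C)/3)
= ((4.4+(-8)+(-7.6))/3, ((-2.3)+7+26)/3)
= (-3.7333, 10.2333)

(-3.7333, 10.2333)


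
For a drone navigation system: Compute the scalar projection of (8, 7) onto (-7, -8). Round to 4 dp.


u.v = -112, |v| = sqrt(113) = 10.6301
Scalar projection = u.v / |v| = -112 / sqrt(113) = -10.5361

-10.5361


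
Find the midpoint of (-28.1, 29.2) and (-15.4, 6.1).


M = (((-28.1)+(-15.4))/2, (29.2+6.1)/2)
= (-21.75, 17.65)

(-21.75, 17.65)


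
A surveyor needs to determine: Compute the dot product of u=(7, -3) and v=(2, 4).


u . v = u_x*v_x + u_y*v_y = 7*2 + (-3)*4
= 14 + (-12) = 2

2


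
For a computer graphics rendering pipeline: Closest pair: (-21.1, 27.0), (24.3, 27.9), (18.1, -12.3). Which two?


d(P0,P1) = 45.4089, d(P0,P2) = 55.5079, d(P1,P2) = 40.6753
Closest: P1 and P2

Closest pair: (24.3, 27.9) and (18.1, -12.3), distance = 40.6753


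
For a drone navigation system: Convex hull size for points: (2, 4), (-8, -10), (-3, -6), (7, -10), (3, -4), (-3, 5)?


Convex hull vertices (CCW): (-8, -10), (7, -10), (2, 4), (-3, 5)
Count = 4

4


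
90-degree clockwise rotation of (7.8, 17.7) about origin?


90° CW: (x,y) -> (y, -x)
(7.8,17.7) -> (17.7, -7.8)

(17.7, -7.8)


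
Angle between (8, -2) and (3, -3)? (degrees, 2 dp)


u.v = 30, |u| = sqrt(68) = 8.2462, |v| = sqrt(18) = 4.2426
cos(theta) = u.v/(|u||v|) = 30/sqrt(1224) = 0.857493
theta = acos(0.857493) = 30.96 degrees

30.96 degrees


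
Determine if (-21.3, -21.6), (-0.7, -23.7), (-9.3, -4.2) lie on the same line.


Cross product: ((-0.7)-(-21.3))*((-4.2)-(-21.6)) - ((-23.7)-(-21.6))*((-9.3)-(-21.3))
= 383.64

No, not collinear


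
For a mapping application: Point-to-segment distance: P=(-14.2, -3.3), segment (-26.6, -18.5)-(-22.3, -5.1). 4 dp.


Project P onto AB: t = 1 (clamped to [0,1])
Closest point on segment: (-22.3, -5.1)
Distance: 8.2976

8.2976


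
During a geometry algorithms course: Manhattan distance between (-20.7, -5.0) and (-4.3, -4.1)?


|(-20.7)-(-4.3)| + |(-5)-(-4.1)| = 16.4 + 0.9 = 17.3

17.3


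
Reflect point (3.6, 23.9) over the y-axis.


Reflection over y-axis: (x,y) -> (-x,y)
(3.6, 23.9) -> (-3.6, 23.9)

(-3.6, 23.9)


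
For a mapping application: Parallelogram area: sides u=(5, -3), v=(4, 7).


|u x v| = |5*7 - (-3)*4|
= |35 - (-12)| = 47

47


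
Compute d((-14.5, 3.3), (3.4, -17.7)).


dx=17.9, dy=-21
d^2 = 17.9^2 + (-21)^2 = 761.41
d = sqrt(761.41) = 27.5937

27.5937


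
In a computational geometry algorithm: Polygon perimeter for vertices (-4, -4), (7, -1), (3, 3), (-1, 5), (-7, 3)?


Sides: (-4, -4)->(7, -1): sqrt(130) = 11.401754, (7, -1)->(3, 3): sqrt(32) = 5.656854, (3, 3)->(-1, 5): sqrt(20) = 4.472136, (-1, 5)->(-7, 3): sqrt(40) = 6.324555, (-7, 3)->(-4, -4): sqrt(58) = 7.615773
Sum = 35.471072
Perimeter = 35.4711

35.4711


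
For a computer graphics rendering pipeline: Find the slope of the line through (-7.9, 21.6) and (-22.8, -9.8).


slope = (y2-y1)/(x2-x1) = ((-9.8)-21.6)/((-22.8)-(-7.9)) = (-31.4)/(-14.9) = 2.1074

2.1074


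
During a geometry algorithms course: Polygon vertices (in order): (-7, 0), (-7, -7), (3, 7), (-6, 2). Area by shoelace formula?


Shoelace sum: ((-7)*(-7) - (-7)*0) + ((-7)*7 - 3*(-7)) + (3*2 - (-6)*7) + ((-6)*0 - (-7)*2)
= 83
Area = |83|/2 = 41.5

41.5


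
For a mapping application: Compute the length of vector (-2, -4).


|u| = sqrt((-2)^2 + (-4)^2) = sqrt(20) = 4.4721

4.4721
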